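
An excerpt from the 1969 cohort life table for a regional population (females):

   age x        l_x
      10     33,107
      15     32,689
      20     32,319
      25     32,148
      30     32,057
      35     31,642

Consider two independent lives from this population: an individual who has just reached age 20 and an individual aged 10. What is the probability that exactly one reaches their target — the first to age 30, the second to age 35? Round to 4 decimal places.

0.0516

p₁ = l_30/l_20 = 32,057/32,319 = 0.991893; p₂ = l_35/l_10 = 31,642/33,107 = 0.955750.
P(exactly one) = p₁(1−p₂) + (1−p₁)p₂ = 0.043891 + 0.007748 = 0.051640.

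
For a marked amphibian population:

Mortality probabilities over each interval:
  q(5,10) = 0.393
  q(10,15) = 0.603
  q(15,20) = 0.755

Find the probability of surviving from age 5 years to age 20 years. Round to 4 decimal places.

0.0590

Survival from 5 to 20 is the product of surviving each interval: (1 − 0.393) × (1 − 0.603) × (1 − 0.755).
= 0.607 × 0.397 × 0.245 = 0.059040.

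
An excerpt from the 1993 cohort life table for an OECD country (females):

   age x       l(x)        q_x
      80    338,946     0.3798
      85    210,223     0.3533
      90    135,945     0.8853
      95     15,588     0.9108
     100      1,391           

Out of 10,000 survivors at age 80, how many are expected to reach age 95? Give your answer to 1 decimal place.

459.9

The relevant probability is 15,588/338,946 = 0.045990.
Expected number = 10,000 × 0.045990 = 459.9.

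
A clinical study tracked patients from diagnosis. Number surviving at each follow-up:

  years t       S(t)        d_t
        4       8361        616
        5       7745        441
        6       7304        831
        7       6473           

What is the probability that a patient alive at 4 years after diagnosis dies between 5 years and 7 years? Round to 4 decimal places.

0.1521

This is the probability of reaching 5 but not 7, conditional on being alive at 4: (S(5) − S(7)) / S(4).
= (7745 − 6473) / 8361 = 1272 / 8361 = 0.152135.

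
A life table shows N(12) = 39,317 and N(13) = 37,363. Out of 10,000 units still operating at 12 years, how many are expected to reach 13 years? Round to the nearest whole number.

The relevant probability is 37,363/39,317 = 0.950301.
Expected number = 10,000 × 0.950301 = 9503.

9503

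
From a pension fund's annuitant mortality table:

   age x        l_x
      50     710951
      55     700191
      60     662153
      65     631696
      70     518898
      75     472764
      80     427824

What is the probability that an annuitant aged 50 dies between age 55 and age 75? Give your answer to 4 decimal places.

We want 5|20q50 = (l_55 − l_75)/l_50.
This is the probability of reaching 55 but not 75, conditional on being alive at 50: (l_55 − l_75) / l_50.
= (700191 − 472764) / 710951 = 227427 / 710951 = 0.319891.

0.3199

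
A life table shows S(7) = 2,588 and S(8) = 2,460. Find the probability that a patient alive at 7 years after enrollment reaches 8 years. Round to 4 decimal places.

The conditional survival probability is S(8)/S(7) = 2,460/2,588 = 0.950541.

0.9505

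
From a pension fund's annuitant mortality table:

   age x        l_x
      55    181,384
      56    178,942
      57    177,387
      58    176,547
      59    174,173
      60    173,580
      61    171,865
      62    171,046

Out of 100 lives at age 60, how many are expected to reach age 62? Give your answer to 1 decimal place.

98.5

The relevant probability is 171,046/173,580 = 0.985402.
Expected number = 100 × 0.985402 = 98.5.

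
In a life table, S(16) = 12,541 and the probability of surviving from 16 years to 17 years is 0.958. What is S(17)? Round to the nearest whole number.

12014

S(17) = S(16) × p = 12,541 × 0.958 = 12014.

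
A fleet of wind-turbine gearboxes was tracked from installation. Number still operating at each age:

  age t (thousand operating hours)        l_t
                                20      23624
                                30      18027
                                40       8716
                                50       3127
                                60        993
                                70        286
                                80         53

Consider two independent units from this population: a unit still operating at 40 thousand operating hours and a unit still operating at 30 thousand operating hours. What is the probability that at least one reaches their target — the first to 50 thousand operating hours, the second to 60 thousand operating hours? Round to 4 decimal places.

p₁ = l_50/l_40 = 3127/8716 = 0.358765; p₂ = l_60/l_30 = 993/18027 = 0.055084.
P(at least one) = 1 − (1−p₁)(1−p₂) = 1 − 0.641235 × 0.944916 = 0.394087.

0.3941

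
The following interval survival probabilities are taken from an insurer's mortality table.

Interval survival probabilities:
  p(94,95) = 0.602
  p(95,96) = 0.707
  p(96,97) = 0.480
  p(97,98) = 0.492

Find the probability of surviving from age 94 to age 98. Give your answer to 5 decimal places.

0.10051

The overall survival probability is 0.602 × 0.707 × 0.480 × 0.492.
= 0.100513.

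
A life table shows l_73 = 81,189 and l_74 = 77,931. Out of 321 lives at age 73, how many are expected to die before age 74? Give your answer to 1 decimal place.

The relevant probability is 1 − 77,931/81,189 = 0.040129.
Expected number = 321 × 0.040129 = 12.9.

12.9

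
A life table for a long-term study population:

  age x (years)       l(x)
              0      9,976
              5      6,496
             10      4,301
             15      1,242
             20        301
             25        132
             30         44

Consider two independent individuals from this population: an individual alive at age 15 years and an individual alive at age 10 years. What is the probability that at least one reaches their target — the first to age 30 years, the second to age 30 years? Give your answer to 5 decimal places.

0.04529

p₁ = l(30)/l(15) = 44/1,242 = 0.035427; p₂ = l(30)/l(10) = 44/4,301 = 0.010230.
P(at least one) = 1 − (1−p₁)(1−p₂) = 1 − 0.964573 × 0.989770 = 0.045295.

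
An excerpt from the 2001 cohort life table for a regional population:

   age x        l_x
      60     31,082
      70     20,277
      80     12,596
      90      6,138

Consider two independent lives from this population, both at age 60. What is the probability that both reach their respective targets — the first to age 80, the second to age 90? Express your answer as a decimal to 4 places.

0.0800

p₁ = l_80/l_60 = 12,596/31,082 = 0.405251; p₂ = l_90/l_60 = 6,138/31,082 = 0.197478.
P(both) = p₁ × p₂ = 0.405251 × 0.197478 = 0.080028.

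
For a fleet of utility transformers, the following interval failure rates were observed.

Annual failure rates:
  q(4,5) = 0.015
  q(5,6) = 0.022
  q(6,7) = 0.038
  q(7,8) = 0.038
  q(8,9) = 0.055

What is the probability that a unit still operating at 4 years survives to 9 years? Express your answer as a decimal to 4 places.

P(survive 4→9) = (1 − 0.015) × (1 − 0.022) × (1 − 0.038) × (1 − 0.038) × (1 − 0.055).
= 0.985 × 0.978 × 0.962 × 0.962 × 0.945 = 0.842475.

0.8425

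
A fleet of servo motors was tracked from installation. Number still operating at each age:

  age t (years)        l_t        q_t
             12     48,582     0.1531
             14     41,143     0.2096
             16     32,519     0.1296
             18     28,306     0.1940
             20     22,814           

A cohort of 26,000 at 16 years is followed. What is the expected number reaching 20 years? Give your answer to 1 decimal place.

The relevant probability is 22,814/32,519 = 0.701559.
Expected number = 26,000 × 0.701559 = 18240.5.

18240.5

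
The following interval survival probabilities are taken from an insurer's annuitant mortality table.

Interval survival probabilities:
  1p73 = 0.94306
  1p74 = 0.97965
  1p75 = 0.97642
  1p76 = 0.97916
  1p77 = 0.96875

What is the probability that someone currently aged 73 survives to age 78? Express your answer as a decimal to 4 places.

Chaining the interval survival probabilities: 0.94306 × 0.97965 × 0.97642 × 0.97916 × 0.96875.
= 0.855682.

0.8557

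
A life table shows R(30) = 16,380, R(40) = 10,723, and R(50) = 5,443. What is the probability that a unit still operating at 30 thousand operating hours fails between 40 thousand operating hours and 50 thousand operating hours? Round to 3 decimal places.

0.322

This is the probability of reaching 40 but not 50, conditional on being operational at 30: (R(40) − R(50)) / R(30).
= (10,723 − 5,443) / 16,380 = 5,280 / 16,380 = 0.322344.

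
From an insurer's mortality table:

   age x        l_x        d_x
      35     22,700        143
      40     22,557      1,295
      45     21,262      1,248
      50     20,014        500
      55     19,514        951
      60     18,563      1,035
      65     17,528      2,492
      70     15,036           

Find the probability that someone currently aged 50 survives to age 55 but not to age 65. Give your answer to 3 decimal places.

0.099

We want 5|10q50 = (l_55 − l_65)/l_50.
This is the probability of reaching 55 but not 65, conditional on being alive at 50: (l_55 − l_65) / l_50.
= (19,514 − 17,528) / 20,014 = 1,986 / 20,014 = 0.099231.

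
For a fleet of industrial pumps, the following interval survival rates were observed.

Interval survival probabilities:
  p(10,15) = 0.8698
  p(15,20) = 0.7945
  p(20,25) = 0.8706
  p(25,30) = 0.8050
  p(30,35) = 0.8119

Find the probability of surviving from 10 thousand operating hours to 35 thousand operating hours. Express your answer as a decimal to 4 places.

P(survive 10→35) = 0.8698 × 0.7945 × 0.8706 × 0.8050 × 0.8119.
= 0.393215.

0.3932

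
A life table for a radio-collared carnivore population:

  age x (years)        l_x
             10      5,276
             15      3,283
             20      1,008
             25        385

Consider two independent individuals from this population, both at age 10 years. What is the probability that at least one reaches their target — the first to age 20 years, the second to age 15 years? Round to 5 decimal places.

0.69442

p₁ = l_20/l_10 = 1,008/5,276 = 0.191054; p₂ = l_15/l_10 = 3,283/5,276 = 0.622252.
P(at least one) = 1 − (1−p₁)(1−p₂) = 1 − 0.808946 × 0.377748 = 0.694422.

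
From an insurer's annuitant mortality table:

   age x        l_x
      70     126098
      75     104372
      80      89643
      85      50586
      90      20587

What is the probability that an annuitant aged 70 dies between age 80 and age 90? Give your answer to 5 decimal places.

0.54764

This is the probability of reaching 80 but not 90, conditional on being alive at 70: (l_80 − l_90) / l_70.
= (89643 − 20587) / 126098 = 69056 / 126098 = 0.547638.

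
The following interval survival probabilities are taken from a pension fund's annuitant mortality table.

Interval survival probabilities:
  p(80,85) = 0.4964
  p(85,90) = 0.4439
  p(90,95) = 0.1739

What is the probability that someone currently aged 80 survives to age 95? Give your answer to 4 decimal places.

Survival from 80 to 95 is the product of surviving each interval: 0.4964 × 0.4439 × 0.1739.
= 0.038319.

0.0383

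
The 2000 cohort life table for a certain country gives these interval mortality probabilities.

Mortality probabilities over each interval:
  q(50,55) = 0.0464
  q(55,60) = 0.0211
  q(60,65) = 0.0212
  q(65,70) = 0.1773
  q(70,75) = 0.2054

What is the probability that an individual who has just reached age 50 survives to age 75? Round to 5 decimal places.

P(survive 50→75) = (1 − 0.0464) × (1 − 0.0211) × (1 − 0.0212) × (1 − 0.1773) × (1 − 0.2054).
= 0.9536 × 0.9789 × 0.9788 × 0.8227 × 0.7946 = 0.597295.

0.59729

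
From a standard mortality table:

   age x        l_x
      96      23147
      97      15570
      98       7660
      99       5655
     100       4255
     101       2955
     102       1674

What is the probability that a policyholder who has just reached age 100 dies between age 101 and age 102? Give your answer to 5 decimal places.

0.30106

We want 1|1q100 = (l_101 − l_102)/l_100.
This is the probability of reaching 101 but not 102, conditional on being alive at 100: (l_101 − l_102) / l_100.
= (2955 − 1674) / 4255 = 1281 / 4255 = 0.301058.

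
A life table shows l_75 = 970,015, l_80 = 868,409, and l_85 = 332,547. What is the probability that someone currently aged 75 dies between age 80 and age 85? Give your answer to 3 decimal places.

This is the probability of reaching 80 but not 85, conditional on being alive at 75: (l_80 − l_85) / l_75.
= (868,409 − 332,547) / 970,015 = 535,862 / 970,015 = 0.552427.

0.552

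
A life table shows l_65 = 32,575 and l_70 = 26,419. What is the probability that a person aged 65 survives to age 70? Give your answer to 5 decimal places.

0.81102

We want 5p65 = l_70/l_65.
The conditional survival probability is l_70/l_65 = 26,419/32,575 = 0.811021.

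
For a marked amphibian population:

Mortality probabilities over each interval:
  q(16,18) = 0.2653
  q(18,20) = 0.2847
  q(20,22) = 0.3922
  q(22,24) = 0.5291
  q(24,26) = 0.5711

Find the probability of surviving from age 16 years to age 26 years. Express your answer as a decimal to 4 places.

Survival from 16 to 26 is the product of surviving each interval: (1 − 0.2653) × (1 − 0.2847) × (1 − 0.3922) × (1 − 0.5291) × (1 − 0.5711).
= 0.7347 × 0.7153 × 0.6078 × 0.4709 × 0.4289 = 0.064512.

0.0645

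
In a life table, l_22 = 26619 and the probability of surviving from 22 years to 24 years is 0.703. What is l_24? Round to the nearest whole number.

18713

l_24 = l_22 × p = 26619 × 0.703 = 18713.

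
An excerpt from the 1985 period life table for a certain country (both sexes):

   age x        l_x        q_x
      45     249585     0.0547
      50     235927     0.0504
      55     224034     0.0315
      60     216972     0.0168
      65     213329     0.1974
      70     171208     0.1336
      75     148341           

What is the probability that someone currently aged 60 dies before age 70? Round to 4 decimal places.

P(die before 70 | alive at 60) = 1 − l_70/l_60 = 1 − 171208/216972 = (45764)/216972 = 0.210921.

0.2109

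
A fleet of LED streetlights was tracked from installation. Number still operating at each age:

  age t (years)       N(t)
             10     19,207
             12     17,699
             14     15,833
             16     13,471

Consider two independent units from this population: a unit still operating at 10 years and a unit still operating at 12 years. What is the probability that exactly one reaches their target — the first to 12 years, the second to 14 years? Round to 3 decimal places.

p₁ = N(12)/N(10) = 17,699/19,207 = 0.921487; p₂ = N(14)/N(12) = 15,833/17,699 = 0.894570.
P(exactly one) = p₁(1−p₂) + (1−p₁)p₂ = 0.097152 + 0.070235 = 0.167388.

0.167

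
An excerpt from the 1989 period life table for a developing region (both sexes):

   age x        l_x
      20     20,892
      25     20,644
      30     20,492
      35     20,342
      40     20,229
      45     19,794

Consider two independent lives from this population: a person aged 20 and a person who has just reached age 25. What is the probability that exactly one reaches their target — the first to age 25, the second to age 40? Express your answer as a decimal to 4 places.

p₁ = l_25/l_20 = 20,644/20,892 = 0.988129; p₂ = l_40/l_25 = 20,229/20,644 = 0.979897.
P(exactly one) = p₁(1−p₂) + (1−p₁)p₂ = 0.019864 + 0.011632 = 0.031497.

0.0315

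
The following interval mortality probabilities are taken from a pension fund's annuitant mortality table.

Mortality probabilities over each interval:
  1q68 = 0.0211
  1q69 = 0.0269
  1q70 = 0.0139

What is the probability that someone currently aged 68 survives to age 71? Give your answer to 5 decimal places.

Chaining the interval survival probabilities: (1 − 0.0211) × (1 − 0.0269) × (1 − 0.0139).
= 0.9789 × 0.9731 × 0.9861 = 0.939327.

0.93933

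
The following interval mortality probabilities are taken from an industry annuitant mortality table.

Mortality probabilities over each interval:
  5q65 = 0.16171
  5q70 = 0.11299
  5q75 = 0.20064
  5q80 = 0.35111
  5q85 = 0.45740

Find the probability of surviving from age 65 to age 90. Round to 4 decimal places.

0.2093

Chaining the interval survival probabilities: (1 − 0.16171) × (1 − 0.11299) × (1 − 0.20064) × (1 − 0.35111) × (1 − 0.45740).
= 0.83829 × 0.88701 × 0.79936 × 0.64889 × 0.54260 = 0.209274.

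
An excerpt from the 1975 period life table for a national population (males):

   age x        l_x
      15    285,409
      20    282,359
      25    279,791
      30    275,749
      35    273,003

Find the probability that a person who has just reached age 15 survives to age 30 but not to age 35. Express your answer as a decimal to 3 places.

This is the probability of reaching 30 but not 35, conditional on being alive at 15: (l_30 − l_35) / l_15.
= (275,749 − 273,003) / 285,409 = 2,746 / 285,409 = 0.009621.

0.010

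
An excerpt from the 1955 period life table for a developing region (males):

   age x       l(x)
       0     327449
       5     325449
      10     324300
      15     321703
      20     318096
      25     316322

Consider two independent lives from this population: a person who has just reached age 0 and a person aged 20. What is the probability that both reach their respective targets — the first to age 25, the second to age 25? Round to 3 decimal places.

0.961

p₁ = l(25)/l(0) = 316322/327449 = 0.966019; p₂ = l(25)/l(20) = 316322/318096 = 0.994423.
P(both) = p₁ × p₂ = 0.966019 × 0.994423 = 0.960632.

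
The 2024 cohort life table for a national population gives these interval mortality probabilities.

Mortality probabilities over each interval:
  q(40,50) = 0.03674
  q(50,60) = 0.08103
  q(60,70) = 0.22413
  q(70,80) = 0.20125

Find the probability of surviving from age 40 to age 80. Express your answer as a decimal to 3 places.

Survival from 40 to 80 is the product of surviving each interval: (1 − 0.03674) × (1 − 0.08103) × (1 − 0.22413) × (1 − 0.20125).
= 0.96326 × 0.91897 × 0.77587 × 0.79875 = 0.548586.

0.549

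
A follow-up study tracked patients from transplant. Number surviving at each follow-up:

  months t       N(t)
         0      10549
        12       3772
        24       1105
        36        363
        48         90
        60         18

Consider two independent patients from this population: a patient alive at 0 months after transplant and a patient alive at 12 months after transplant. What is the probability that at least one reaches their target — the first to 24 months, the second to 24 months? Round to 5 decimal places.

p₁ = N(24)/N(0) = 1105/10549 = 0.104749; p₂ = N(24)/N(12) = 1105/3772 = 0.292948.
P(at least one) = 1 − (1−p₁)(1−p₂) = 1 − 0.895251 × 0.707052 = 0.367011.

0.36701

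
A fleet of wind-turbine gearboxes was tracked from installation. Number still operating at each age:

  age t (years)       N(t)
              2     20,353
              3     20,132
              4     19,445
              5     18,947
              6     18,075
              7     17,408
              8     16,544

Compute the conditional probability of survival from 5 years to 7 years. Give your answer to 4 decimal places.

0.9188

The conditional survival probability is N(7)/N(5) = 17,408/18,947 = 0.918773.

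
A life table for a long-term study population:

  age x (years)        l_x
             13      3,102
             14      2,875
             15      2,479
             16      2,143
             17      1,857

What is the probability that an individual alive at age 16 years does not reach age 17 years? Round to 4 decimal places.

P(die before 17 | alive at 16) = 1 − l_17/l_16 = 1 − 1,857/2,143 = (286)/2,143 = 0.133458.

0.1335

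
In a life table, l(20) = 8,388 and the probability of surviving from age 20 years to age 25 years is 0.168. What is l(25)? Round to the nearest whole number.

l(25) = l(20) × p = 8,388 × 0.168 = 1409.

1409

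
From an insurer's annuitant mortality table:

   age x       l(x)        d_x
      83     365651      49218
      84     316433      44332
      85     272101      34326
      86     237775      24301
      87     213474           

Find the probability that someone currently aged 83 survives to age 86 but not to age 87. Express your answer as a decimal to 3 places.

0.066

This is the probability of reaching 86 but not 87, conditional on being alive at 83: (l(86) − l(87)) / l(83).
= (237775 − 213474) / 365651 = 24301 / 365651 = 0.066460.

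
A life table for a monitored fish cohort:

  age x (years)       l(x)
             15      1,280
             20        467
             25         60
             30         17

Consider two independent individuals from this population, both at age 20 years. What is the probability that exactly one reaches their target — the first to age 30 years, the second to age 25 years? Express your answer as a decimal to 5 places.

p₁ = l(30)/l(20) = 17/467 = 0.036403; p₂ = l(25)/l(20) = 60/467 = 0.128480.
P(exactly one) = p₁(1−p₂) + (1−p₁)p₂ = 0.031726 + 0.123803 = 0.155529.

0.15553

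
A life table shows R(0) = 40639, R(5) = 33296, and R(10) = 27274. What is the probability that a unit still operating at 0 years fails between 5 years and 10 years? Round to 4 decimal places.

0.1482

This is the probability of reaching 5 but not 10, conditional on being operational at 0: (R(5) − R(10)) / R(0).
= (33296 − 27274) / 40639 = 6022 / 40639 = 0.148183.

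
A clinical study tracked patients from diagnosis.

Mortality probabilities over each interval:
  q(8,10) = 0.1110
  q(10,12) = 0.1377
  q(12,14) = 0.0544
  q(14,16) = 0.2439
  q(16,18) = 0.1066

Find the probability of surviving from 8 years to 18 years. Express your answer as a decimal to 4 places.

0.4897

The overall survival probability is (1 − 0.1110) × (1 − 0.1377) × (1 − 0.0544) × (1 − 0.2439) × (1 − 0.1066).
= 0.8890 × 0.8623 × 0.9456 × 0.7561 × 0.8934 = 0.489658.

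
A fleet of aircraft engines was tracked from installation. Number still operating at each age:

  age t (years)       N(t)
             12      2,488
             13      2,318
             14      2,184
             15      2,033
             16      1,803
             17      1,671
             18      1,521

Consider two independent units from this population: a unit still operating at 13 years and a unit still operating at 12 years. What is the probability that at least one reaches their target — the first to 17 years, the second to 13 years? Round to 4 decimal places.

0.9809

p₁ = N(17)/N(13) = 1,671/2,318 = 0.720880; p₂ = N(13)/N(12) = 2,318/2,488 = 0.931672.
P(at least one) = 1 − (1−p₁)(1−p₂) = 1 − 0.279120 × 0.068328 = 0.980928.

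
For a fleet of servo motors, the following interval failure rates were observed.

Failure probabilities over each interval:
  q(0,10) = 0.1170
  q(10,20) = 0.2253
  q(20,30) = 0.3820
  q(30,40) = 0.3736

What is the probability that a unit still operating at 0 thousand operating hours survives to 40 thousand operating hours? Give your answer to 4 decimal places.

The overall survival probability is (1 − 0.1170) × (1 − 0.2253) × (1 − 0.3820) × (1 − 0.3736).
= 0.8830 × 0.7747 × 0.6180 × 0.6264 = 0.264810.

0.2648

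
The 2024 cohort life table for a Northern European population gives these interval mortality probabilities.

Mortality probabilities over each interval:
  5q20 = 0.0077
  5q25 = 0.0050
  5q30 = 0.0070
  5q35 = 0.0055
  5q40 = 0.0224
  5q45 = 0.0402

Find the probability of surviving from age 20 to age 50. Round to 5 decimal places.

0.91488

30p20 = (1 − 0.0077) × (1 − 0.0050) × (1 − 0.0070) × (1 − 0.0055) × (1 − 0.0224) × (1 − 0.0402).
= 0.9923 × 0.9950 × 0.9930 × 0.9945 × 0.9776 × 0.9598 = 0.914876.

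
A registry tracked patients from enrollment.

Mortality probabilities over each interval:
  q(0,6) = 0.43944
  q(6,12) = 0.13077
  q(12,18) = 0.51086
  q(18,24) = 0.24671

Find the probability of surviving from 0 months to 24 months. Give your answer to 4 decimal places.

0.1795

The overall survival probability is (1 − 0.43944) × (1 − 0.13077) × (1 − 0.51086) × (1 − 0.24671).
= 0.56056 × 0.86923 × 0.48914 × 0.75329 = 0.179536.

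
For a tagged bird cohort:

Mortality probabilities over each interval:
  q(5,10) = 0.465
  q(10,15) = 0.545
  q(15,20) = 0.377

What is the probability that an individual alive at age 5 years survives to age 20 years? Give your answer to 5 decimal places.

Chaining the interval survival probabilities: (1 − 0.465) × (1 − 0.545) × (1 − 0.377).
= 0.535 × 0.455 × 0.623 = 0.151654.

0.15165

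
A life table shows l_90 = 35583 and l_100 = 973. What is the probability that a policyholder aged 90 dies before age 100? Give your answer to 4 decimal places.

0.9727

P(die before 100 | alive at 90) = 1 − l_100/l_90 = 1 − 973/35583 = (34610)/35583 = 0.972655.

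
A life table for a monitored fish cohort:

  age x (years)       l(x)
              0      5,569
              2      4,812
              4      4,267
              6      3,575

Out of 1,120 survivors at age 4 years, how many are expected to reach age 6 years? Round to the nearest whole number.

The relevant probability is 3,575/4,267 = 0.837825.
Expected number = 1,120 × 0.837825 = 938.

938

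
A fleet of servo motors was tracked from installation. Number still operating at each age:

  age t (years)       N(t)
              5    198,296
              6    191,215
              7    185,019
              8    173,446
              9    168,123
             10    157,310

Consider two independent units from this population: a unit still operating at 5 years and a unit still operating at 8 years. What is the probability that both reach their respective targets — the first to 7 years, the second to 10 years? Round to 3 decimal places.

0.846

p₁ = N(7)/N(5) = 185,019/198,296 = 0.933045; p₂ = N(10)/N(8) = 157,310/173,446 = 0.906968.
P(both) = p₁ × p₂ = 0.933045 × 0.906968 = 0.846242.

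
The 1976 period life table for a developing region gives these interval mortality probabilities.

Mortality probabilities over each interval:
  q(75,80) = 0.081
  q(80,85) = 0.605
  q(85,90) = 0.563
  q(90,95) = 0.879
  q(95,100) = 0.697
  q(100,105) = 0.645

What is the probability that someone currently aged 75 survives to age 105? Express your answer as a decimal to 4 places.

0.0021

P(survive 75→105) = (1 − 0.081) × (1 − 0.605) × (1 − 0.563) × (1 − 0.879) × (1 − 0.697) × (1 − 0.645).
= 0.919 × 0.395 × 0.437 × 0.121 × 0.303 × 0.355 = 0.002065.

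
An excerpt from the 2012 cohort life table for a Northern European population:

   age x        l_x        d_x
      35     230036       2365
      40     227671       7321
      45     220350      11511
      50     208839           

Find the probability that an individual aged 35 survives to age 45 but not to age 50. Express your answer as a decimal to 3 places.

0.050

This is the probability of reaching 45 but not 50, conditional on being alive at 35: (l_45 − l_50) / l_35.
= (220350 − 208839) / 230036 = 11511 / 230036 = 0.050040.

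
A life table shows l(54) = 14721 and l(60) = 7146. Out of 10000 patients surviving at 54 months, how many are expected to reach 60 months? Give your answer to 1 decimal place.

The relevant probability is 7146/14721 = 0.485429.
Expected number = 10000 × 0.485429 = 4854.3.

4854.3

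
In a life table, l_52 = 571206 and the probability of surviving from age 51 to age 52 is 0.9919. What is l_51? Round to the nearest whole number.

575871

l_51 = l_52 / p = 571206 / 0.9919 = 575871.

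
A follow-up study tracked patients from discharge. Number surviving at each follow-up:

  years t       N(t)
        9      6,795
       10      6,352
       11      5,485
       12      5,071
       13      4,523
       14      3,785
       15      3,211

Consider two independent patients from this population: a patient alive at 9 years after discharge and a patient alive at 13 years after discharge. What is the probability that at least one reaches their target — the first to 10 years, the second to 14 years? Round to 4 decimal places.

0.9894

p₁ = N(10)/N(9) = 6,352/6,795 = 0.934805; p₂ = N(14)/N(13) = 3,785/4,523 = 0.836834.
P(at least one) = 1 − (1−p₁)(1−p₂) = 1 − 0.065195 × 0.163166 = 0.989362.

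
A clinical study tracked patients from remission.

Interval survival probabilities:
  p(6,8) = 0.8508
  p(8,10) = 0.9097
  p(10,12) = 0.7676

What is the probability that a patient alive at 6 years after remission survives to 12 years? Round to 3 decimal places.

0.594

Survival from 6 to 12 is the product of surviving each interval: 0.8508 × 0.9097 × 0.7676.
= 0.594101.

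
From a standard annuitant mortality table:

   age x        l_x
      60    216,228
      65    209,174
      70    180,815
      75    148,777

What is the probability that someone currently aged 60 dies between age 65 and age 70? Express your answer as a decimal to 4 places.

0.1312

We want 5|5q60 = (l_65 − l_70)/l_60.
This is the probability of reaching 65 but not 70, conditional on being alive at 60: (l_65 − l_70) / l_60.
= (209,174 − 180,815) / 216,228 = 28,359 / 216,228 = 0.131153.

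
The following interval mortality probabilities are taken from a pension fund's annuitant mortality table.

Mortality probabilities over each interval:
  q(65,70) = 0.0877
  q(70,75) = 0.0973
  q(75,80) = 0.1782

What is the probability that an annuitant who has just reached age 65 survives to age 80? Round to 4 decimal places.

Survival from 65 to 80 is the product of surviving each interval: (1 − 0.0877) × (1 − 0.0973) × (1 − 0.1782).
= 0.9123 × 0.9027 × 0.8218 = 0.676780.

0.6768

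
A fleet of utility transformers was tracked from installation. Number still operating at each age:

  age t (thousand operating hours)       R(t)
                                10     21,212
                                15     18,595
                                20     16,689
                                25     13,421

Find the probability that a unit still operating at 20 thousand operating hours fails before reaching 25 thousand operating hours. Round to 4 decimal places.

0.1958

P(fail before 25 | operational at 20) = 1 − R(25)/R(20) = 1 − 13,421/16,689 = (3,268)/16,689 = 0.195818.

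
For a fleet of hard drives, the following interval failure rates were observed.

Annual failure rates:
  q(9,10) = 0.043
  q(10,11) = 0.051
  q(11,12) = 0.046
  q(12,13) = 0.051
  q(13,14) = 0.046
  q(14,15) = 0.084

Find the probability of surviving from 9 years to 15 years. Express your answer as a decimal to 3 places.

0.719

Chaining the interval survival probabilities: (1 − 0.043) × (1 − 0.051) × (1 − 0.046) × (1 − 0.051) × (1 − 0.046) × (1 − 0.084).
= 0.957 × 0.949 × 0.954 × 0.949 × 0.954 × 0.916 = 0.718516.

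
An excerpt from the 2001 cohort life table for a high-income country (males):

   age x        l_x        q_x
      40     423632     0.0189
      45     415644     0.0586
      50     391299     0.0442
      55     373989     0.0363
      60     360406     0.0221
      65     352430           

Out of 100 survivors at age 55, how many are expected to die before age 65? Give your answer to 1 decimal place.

The relevant probability is 1 − 352430/373989 = 0.057646.
Expected number = 100 × 0.057646 = 5.8.

5.8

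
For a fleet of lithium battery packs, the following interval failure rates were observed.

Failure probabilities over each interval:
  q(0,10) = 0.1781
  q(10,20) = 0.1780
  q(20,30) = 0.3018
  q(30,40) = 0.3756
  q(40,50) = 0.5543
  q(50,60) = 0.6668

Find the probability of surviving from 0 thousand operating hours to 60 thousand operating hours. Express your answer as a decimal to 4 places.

The overall survival probability is (1 − 0.1781) × (1 − 0.1780) × (1 − 0.3018) × (1 − 0.3756) × (1 − 0.5543) × (1 − 0.6668).
= 0.8219 × 0.8220 × 0.6982 × 0.6244 × 0.4457 × 0.3332 = 0.043740.

0.0437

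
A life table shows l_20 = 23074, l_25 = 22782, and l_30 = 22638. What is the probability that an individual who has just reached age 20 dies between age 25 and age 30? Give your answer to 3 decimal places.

0.006

This is the probability of reaching 25 but not 30, conditional on being alive at 20: (l_25 − l_30) / l_20.
= (22782 − 22638) / 23074 = 144 / 23074 = 0.006241.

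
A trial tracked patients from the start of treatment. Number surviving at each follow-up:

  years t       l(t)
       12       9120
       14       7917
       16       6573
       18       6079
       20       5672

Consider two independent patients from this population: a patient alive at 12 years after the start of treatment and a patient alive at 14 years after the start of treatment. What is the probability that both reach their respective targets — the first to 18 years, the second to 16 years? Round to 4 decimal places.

0.5534

p₁ = l(18)/l(12) = 6079/9120 = 0.666557; p₂ = l(16)/l(14) = 6573/7917 = 0.830239.
P(both) = p₁ × p₂ = 0.666557 × 0.830239 = 0.553402.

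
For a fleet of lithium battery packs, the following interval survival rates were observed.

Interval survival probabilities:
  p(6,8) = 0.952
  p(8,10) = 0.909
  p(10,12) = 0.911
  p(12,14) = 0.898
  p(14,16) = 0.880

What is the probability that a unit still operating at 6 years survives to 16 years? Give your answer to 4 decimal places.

0.6230

Survival from 6 to 16 is the product of surviving each interval: 0.952 × 0.909 × 0.911 × 0.898 × 0.880.
= 0.622986.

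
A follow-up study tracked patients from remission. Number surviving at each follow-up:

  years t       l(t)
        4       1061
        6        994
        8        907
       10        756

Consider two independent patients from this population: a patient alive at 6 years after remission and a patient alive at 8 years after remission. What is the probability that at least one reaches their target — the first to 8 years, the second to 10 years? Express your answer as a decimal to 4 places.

0.9854

p₁ = l(8)/l(6) = 907/994 = 0.912475; p₂ = l(10)/l(8) = 756/907 = 0.833517.
P(at least one) = 1 − (1−p₁)(1−p₂) = 1 − 0.087525 × 0.166483 = 0.985429.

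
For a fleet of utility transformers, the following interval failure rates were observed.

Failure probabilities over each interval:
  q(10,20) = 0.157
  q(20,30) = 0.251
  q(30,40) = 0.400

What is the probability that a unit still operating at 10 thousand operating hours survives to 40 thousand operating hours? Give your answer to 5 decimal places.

Survival from 10 to 40 is the product of surviving each interval: (1 − 0.157) × (1 − 0.251) × (1 − 0.400).
= 0.843 × 0.749 × 0.600 = 0.378844.

0.37884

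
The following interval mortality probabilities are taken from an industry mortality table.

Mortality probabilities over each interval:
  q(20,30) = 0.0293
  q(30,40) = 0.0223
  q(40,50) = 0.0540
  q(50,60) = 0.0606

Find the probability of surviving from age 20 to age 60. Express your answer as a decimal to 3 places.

Survival from 20 to 60 is the product of surviving each interval: (1 − 0.0293) × (1 − 0.0223) × (1 − 0.0540) × (1 − 0.0606).
= 0.9707 × 0.9777 × 0.9460 × 0.9394 = 0.843398.

0.843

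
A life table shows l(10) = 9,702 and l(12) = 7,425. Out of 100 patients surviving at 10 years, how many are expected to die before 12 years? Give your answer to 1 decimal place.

23.5

The relevant probability is 1 − 7,425/9,702 = 0.234694.
Expected number = 100 × 0.234694 = 23.5.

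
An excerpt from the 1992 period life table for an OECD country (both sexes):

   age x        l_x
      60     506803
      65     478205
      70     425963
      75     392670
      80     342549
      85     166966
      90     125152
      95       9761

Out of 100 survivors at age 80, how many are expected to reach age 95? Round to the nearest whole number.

The relevant probability is 9761/342549 = 0.028495.
Expected number = 100 × 0.028495 = 3.

3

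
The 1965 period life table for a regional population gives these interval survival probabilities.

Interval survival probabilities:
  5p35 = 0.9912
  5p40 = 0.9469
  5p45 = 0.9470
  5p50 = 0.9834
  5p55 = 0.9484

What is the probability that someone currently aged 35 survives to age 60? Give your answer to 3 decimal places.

25p35 = 0.9912 × 0.9469 × 0.9470 × 0.9834 × 0.9484.
= 0.828967.

0.829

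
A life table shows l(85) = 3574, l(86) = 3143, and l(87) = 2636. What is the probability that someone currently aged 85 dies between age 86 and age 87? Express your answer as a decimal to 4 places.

This is the probability of reaching 86 but not 87, conditional on being alive at 85: (l(86) − l(87)) / l(85).
= (3143 − 2636) / 3574 = 507 / 3574 = 0.141858.

0.1419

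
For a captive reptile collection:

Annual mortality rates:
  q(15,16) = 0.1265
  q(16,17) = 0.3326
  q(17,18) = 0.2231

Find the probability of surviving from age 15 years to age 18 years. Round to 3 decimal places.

The overall survival probability is (1 − 0.1265) × (1 − 0.3326) × (1 − 0.2231).
= 0.8735 × 0.6674 × 0.7769 = 0.452912.

0.453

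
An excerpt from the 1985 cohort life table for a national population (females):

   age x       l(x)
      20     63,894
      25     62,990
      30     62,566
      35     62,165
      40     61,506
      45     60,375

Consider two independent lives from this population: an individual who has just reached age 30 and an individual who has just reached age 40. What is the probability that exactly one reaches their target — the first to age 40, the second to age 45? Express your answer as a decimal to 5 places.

p₁ = l(40)/l(30) = 61,506/62,566 = 0.983058; p₂ = l(45)/l(40) = 60,375/61,506 = 0.981612.
P(exactly one) = p₁(1−p₂) + (1−p₁)p₂ = 0.018076 + 0.016630 = 0.034707.

0.03471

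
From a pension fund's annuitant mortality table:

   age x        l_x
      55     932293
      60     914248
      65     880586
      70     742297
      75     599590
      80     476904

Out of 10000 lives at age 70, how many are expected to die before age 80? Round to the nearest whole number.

3575

The relevant probability is 1 − 476904/742297 = 0.357529.
Expected number = 10000 × 0.357529 = 3575.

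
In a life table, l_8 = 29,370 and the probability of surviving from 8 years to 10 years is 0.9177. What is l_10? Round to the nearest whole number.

l_10 = l_8 × p = 29,370 × 0.9177 = 26953.

26953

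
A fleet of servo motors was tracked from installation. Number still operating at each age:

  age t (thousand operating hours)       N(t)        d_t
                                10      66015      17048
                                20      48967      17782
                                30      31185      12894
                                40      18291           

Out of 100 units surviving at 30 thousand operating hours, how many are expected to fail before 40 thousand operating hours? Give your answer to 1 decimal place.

41.3

The relevant probability is 1 − 18291/31185 = 0.413468.
Expected number = 100 × 0.413468 = 41.3.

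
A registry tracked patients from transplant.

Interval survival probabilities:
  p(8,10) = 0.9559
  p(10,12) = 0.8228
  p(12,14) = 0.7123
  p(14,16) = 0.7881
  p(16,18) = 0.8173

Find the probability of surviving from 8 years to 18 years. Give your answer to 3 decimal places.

0.361

The overall survival probability is 0.9559 × 0.8228 × 0.7123 × 0.7881 × 0.8173.
= 0.360855.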